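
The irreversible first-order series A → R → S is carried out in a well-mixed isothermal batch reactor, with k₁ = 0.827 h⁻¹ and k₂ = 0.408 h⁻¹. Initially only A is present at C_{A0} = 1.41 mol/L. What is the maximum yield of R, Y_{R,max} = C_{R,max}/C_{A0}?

For a first-order series the maximum intermediate yield is C_{R,max}/C_{A0} = (k₁/k₂)^[k₂/(k₂−k₁)].
= (0.827/0.408)^(0.408/(0.408−0.827)) = (2.027)^(-0.9737) = 0.5026.

0.503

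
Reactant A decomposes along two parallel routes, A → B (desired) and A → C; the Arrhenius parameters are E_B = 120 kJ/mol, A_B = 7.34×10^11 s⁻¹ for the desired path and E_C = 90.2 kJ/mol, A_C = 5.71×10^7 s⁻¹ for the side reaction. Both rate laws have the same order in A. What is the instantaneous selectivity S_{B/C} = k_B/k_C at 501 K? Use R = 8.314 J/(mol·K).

k_B/k_C = (A_B/A_C)·exp[−(E_B−E_C)/(RT)] = (A_B/A_C)·exp[(E_C−E_B)/(RT)].
(E_C−E_B)/(RT) = (90.2−120)×10³/(8.314×501) = -29800/4165 = -7.154.
k_B/k_C = (7.34×10^11/5.71×10^7)·exp(-7.154) = 12855 × 7.815×10^-4 = 10.0.
Since E_B > E_C, raising the temperature improves selectivity toward B.

10.0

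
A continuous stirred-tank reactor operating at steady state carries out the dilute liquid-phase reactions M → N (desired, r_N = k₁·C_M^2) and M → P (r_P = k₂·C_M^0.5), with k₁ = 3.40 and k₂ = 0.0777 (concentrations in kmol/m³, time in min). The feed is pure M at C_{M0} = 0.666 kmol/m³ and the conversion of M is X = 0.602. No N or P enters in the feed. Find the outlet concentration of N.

0.343 kmol/m³

Exit C_M = C_{M0}(1−X) = 0.666×0.398 = 0.2651 kmol/m³.
In a CSTR the entire volume is at exit conditions, so r_N = 3.40×0.2651^2 = 0.2389 and r_P = 0.0777×0.2651^0.5 = 0.04000.
Fraction of consumed M going to N: r_N/(r_N+r_P) = 0.8566.
C_N = 0.8566·C_{M0}·X = 0.8566×0.666×0.602 = 0.343 kmol/m³.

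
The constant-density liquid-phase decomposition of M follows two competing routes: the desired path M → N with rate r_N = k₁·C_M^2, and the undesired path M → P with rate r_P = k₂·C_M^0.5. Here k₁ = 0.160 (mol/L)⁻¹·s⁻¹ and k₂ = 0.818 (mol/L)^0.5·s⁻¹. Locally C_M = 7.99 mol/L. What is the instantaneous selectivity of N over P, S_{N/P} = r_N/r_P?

4.42

S_{N/P} = r_N/r_P = (k₁·C_M^2)/(k₂·C_M^0.5) = (k₁/k₂)·C_M^1.5.
= (0.160×7.990^2) / (0.818×7.990^0.5) = 10.21/2.312 = 4.42.
Since the desired path is higher order in M, keeping C_M high (PFR or concentrated feed) favours N.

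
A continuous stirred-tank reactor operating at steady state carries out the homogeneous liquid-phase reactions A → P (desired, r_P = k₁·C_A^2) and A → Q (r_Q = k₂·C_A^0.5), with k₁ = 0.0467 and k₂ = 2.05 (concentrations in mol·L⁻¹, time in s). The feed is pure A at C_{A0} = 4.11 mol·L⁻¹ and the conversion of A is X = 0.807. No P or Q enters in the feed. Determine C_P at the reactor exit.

Exit C_A = C_{A0}(1−X) = 4.11×0.193 = 0.7932 mol·L⁻¹.
In a CSTR the entire volume is at exit conditions, so r_P = 0.0467×0.7932^2 = 0.02938 and r_Q = 2.05×0.7932^0.5 = 1.826.
Fraction of consumed A going to P: r_P/(r_P+r_Q) = 0.01584.
C_P = 0.01584·C_{A0}·X = 0.01584×4.11×0.807 = 0.0525 mol·L⁻¹.

0.0525 mol·L⁻¹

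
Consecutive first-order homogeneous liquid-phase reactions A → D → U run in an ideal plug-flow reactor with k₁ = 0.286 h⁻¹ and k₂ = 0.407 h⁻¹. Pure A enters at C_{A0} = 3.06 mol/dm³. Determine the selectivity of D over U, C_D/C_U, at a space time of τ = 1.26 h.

The intermediate concentration in a first-order A→B→C sequence is C_D = k₁C_{A0}(e^(−k₁τ) − e^(−k₂τ))/(k₂−k₁).
e^(−k₁τ) = e^(−0.286×1.26) = e^(−0.3604) = 0.6974; e^(−k₂τ) = e^(−0.5128) = 0.5988.
C_D = 0.286×3.06/(0.407−0.286) × (0.6974−0.5988) = 7.233×0.09862 = 0.7133 mol/dm³.
C_A = C_{A0}e^(−k₁τ) = 2.134 mol/dm³, so C_U = C_{A0}−C_A−C_D = 0.2126 mol/dm³; C_D/C_U = 3.36.

3.36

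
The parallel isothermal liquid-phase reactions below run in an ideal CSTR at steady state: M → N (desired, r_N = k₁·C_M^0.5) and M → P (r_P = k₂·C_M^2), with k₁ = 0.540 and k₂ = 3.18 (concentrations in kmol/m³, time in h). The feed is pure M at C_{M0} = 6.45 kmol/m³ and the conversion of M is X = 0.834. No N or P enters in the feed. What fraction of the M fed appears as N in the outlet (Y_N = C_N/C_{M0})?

Exit C_M = C_{M0}(1−X) = 6.45×0.166 = 1.071 kmol/m³.
A CSTR operates uniformly at the exit composition, giving r_N = 0.5588 and r_P = 3.646 (each k·C_M^n at C_M = 1.071).
Fraction of consumed M going to N: r_N/(r_N+r_P) = 0.1329.
C_N = 0.1329·C_{M0}·X = 0.1329×6.45×0.834 = 0.715 kmol/m³; Y_N = C_N/C_{M0} = 0.111.

0.111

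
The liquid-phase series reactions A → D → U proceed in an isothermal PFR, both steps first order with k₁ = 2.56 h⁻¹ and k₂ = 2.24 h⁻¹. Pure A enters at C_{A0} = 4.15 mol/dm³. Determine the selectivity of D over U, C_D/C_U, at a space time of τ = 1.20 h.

0.222

Solving the coupled first-order balances gives C_D(τ) = [k₁/(k₂−k₁)]·C_{A0}·(e^(−k₁τ) − e^(−k₂τ)).
e^(−k₁τ) = e^(−2.56×1.20) = e^(−3.072) = 0.04633; e^(−k₂τ) = e^(−2.688) = 0.06802.
C_D = 2.56×4.15/(2.24−2.56) × (0.04633−0.06802) = (-33.20)×(-0.02169) = 0.7201 mol/dm³.
C_A = C_{A0}e^(−k₁τ) = 0.1923 mol/dm³, so C_U = C_{A0}−C_A−C_D = 3.238 mol/dm³; C_D/C_U = 0.222.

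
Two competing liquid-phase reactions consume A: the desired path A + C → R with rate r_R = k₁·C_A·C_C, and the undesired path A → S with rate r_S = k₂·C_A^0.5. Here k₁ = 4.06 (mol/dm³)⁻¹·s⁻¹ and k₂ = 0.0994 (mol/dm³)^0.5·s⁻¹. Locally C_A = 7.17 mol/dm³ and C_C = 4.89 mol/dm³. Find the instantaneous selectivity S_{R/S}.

535

S_{R/S} = r_R/r_S = (k₁·C_A·C_C)/(k₂·C_A^0.5) = (k₁/k₂)·C_A^0.5·C_C.
= (4.06×7.170×4.890) / (0.0994×7.170^0.5) = 142.3/0.2662 = 535.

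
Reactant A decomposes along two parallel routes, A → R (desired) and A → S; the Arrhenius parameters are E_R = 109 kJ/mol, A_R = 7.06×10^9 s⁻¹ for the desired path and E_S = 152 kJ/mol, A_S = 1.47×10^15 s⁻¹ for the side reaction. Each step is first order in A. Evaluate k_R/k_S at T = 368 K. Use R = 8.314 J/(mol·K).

6.10

Since both paths have the same order in A, the concentration cancels and S_{R/S} = k_R/k_S = (A_R/A_S)·exp[(E_S−E_R)/(RT)].
(E_S−E_R)/(RT) = (152−109)×10³/(8.314×368) = 43000/3060 = 14.05.
k_R/k_S = (7.06×10^9/1.47×10^15)·exp(14.05) = 4.803×10^-6 × 1.270×10^6 = 6.10.
Since E_R < E_S, lowering the temperature improves selectivity toward R.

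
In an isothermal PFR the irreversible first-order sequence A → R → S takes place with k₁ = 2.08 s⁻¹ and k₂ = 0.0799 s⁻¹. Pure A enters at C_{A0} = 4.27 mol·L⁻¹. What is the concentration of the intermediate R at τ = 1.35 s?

For first-order series with pure A initially, C_R(τ) = k₁C_{A0}/(k₂−k₁)·(e^(−k₁τ) − e^(−k₂τ)).
e^(−k₁τ) = e^(−2.08×1.35) = e^(−2.808) = 0.06033; e^(−k₂τ) = e^(−0.1079) = 0.8977.
C_R = 2.08×4.27/(0.0799−2.08) × (0.06033−0.8977) = (-4.441)×(-0.8374) = 3.719 mol·L⁻¹.

3.72 mol·L⁻¹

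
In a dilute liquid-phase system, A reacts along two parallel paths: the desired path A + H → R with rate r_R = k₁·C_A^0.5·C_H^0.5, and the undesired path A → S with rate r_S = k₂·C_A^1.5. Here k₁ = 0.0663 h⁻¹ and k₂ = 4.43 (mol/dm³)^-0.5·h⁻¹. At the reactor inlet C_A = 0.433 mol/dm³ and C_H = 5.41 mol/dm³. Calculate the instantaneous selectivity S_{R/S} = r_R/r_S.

S_{R/S} = r_R/r_S = (k₁·C_A^0.5·C_H^0.5)/(k₂·C_A^1.5) = (k₁/k₂)·C_A⁻¹·C_H^0.5.
= (0.0663×0.4330^0.5×5.410^0.5) / (4.43×0.4330^1.5) = 0.1015/1.262 = 0.0804.

0.0804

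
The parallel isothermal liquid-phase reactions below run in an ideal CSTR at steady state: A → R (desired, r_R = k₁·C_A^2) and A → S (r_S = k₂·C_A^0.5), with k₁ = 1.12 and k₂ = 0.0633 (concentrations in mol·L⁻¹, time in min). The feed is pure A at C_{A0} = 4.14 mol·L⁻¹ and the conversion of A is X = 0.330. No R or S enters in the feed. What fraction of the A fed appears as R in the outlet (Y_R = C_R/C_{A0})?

0.326

Exit C_A = C_{A0}(1−X) = 4.14×0.670 = 2.774 mol·L⁻¹.
A CSTR operates uniformly at the exit composition, giving r_R = 8.617 and r_S = 0.1054 (each k·C_A^n at C_A = 2.774).
Fraction of consumed A going to R: r_R/(r_R+r_S) = 0.9879.
C_R = 0.9879·C_{A0}·X = 0.9879×4.14×0.330 = 1.35 mol·L⁻¹; Y_R = C_R/C_{A0} = 0.326.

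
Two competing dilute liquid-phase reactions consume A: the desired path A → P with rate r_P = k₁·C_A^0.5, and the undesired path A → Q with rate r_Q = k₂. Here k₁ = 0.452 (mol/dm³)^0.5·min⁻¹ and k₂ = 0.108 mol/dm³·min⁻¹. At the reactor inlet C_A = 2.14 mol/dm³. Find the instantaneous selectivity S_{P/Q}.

S_{P/Q} = r_P/r_Q = (k₁·C_A^0.5)/(k₂) = (k₁/k₂)·C_A^0.5.
= (0.452×2.140^0.5) / (0.108) = 0.6612/0.1080 = 6.12.

6.12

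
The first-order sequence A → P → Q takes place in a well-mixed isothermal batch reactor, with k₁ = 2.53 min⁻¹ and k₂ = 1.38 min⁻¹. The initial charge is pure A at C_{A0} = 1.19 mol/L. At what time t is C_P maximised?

0.527 min

The intermediate peaks when r₁ = r₂, i.e. k₁e^(−k₁t) = k₂e^(−k₂t), giving t_opt = ln(k₂/k₁)/(k₂−k₁).
= ln(1.38/2.53)/(1.38−2.53) = ln(0.5455)/-1.150 = -0.6061/-1.150 = 0.527 min.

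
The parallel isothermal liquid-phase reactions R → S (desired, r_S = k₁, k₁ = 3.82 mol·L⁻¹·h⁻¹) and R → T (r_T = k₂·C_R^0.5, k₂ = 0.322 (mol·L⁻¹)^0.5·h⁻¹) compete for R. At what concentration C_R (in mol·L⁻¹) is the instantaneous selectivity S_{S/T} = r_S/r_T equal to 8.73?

S_{S/T} = (k₁/k₂)·C_R^-0.5 ⇒ C_R = (S·k₂/k₁)^(-2).
= (8.73×0.322/3.82)^(-2) = (0.7359)^(-2) = 1.85 mol·L⁻¹.

1.85 mol·L⁻¹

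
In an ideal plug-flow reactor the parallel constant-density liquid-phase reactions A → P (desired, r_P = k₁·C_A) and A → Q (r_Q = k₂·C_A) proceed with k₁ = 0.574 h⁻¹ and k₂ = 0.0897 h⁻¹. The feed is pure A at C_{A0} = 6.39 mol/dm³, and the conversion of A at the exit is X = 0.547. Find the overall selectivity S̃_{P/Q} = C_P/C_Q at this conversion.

6.40

C_A = C_{A0}(1−X) = 2.895 mol/dm³.
Both paths are first order in A, so the instantaneous fraction to P is constant: dC_P/d(−C_A) = k₁/(k₁+k₂) = 0.8648.
C_P = 0.8648·(C_{A0}−C_A) = 0.8648×3.495 = 3.02 mol/dm³.
C_Q = (C_{A0}−C_A)−C_P = 0.4724 mol/dm³; S̃_{P/Q} = 3.023/0.4724 = 6.40.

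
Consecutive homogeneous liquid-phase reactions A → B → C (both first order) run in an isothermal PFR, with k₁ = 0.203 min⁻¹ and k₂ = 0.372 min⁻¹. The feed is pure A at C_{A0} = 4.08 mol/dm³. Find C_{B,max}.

1.08 mol/dm³

At the optimum, C_{B,max}/C_{A0} = (k₁/k₂)^[k₂/(k₂−k₁)].
= (0.203/0.372)^(0.372/(0.372−0.203)) = (0.5457)^(2.201) = 0.2636.
C_{B,max} = 0.2636×4.08 = 1.08 mol/dm³.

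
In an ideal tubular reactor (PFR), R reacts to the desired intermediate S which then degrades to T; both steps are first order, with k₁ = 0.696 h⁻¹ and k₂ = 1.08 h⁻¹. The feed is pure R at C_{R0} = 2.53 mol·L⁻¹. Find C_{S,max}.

0.735 mol·L⁻¹

At the optimum, C_{S,max}/C_{R0} = (k₁/k₂)^[k₂/(k₂−k₁)].
= (0.696/1.08)^(1.08/(1.08−0.696)) = (0.6444)^(2.812) = 0.2906.
C_{S,max} = 0.2906×2.53 = 0.735 mol·L⁻¹.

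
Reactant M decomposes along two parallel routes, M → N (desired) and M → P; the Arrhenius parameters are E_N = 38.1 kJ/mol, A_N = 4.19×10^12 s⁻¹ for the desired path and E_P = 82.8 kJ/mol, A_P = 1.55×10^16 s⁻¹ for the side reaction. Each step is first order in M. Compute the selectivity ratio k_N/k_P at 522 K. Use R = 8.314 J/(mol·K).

8.04

k_N/k_P = (A_N/A_P)·exp[−(E_N−E_P)/(RT)] = (A_N/A_P)·exp[(E_P−E_N)/(RT)].
(E_P−E_N)/(RT) = (82.8−38.1)×10³/(8.314×522) = 44700/4340 = 10.30.
k_N/k_P = (4.19×10^12/1.55×10^16)·exp(10.30) = 2.703×10^-4 × 29725 = 8.04.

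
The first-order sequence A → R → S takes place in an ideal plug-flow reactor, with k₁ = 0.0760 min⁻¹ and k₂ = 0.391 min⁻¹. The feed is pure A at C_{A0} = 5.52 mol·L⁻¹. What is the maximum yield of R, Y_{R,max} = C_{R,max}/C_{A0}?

At the optimum, C_{R,max}/C_{A0} = (k₁/k₂)^[k₂/(k₂−k₁)].
= (0.0760/0.391)^(0.391/(0.391−0.0760)) = (0.1944)^(1.241) = 0.1309.

0.131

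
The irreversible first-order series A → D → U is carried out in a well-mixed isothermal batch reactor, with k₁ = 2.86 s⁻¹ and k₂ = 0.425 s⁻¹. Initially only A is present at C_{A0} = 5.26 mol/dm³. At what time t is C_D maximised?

For first-order series the maximum of C_D occurs at t_opt = ln(k₂/k₁)/(k₂−k₁).
= ln(0.425/2.86)/(0.425−2.86) = ln(0.1486)/-2.435 = -1.906/-2.435 = 0.783 s.

0.783 s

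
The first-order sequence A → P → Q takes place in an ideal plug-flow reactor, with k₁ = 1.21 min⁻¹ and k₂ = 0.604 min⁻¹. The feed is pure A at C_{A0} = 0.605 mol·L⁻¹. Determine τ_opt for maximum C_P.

1.15 min

The intermediate peaks when r₁ = r₂, i.e. k₁e^(−k₁τ) = k₂e^(−k₂τ), giving τ_opt = ln(k₂/k₁)/(k₂−k₁).
= ln(0.604/1.21)/(0.604−1.21) = ln(0.4992)/-0.6060 = -0.6948/-0.6060 = 1.15 min.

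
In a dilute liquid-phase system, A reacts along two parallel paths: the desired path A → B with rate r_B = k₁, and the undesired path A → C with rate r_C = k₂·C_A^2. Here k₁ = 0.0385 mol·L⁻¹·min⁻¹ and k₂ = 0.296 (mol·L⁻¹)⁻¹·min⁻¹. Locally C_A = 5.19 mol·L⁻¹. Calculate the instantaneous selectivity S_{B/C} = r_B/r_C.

0.00483

S_{B/C} = r_B/r_C = (k₁)/(k₂·C_A^2) = (k₁/k₂)·C_A^-2.
= (0.0385) / (0.296×5.190^2) = 0.03850/7.973 = 0.00483.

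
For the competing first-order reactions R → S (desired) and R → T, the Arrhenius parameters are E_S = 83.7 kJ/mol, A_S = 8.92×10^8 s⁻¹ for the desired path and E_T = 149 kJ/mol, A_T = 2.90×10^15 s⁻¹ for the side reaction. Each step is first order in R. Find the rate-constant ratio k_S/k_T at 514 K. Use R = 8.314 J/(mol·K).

Since both paths have the same order in R, the concentration cancels and S_{S/T} = k_S/k_T = (A_S/A_T)·exp[(E_T−E_S)/(RT)].
(E_T−E_S)/(RT) = (149−83.7)×10³/(8.314×514) = 65300/4273 = 15.28.
k_S/k_T = (8.92×10^8/2.90×10^15)·exp(15.28) = 3.076×10^-7 × 4.328×10^6 = 1.33.

1.33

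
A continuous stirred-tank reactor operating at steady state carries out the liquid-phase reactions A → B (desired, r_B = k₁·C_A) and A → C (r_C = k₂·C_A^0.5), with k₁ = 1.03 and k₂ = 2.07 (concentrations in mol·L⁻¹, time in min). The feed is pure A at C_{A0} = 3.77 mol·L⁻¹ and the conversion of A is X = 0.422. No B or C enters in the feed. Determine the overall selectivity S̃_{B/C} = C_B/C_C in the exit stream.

0.735

Exit C_A = C_{A0}(1−X) = 3.77×0.578 = 2.179 mol·L⁻¹.
A CSTR operates uniformly at the exit composition, giving r_B = 2.244 and r_C = 3.056 (each k·C_A^n at C_A = 2.179).
Overall selectivity = C_B/C_C = r_Bτ/(r_Cτ) = r_B/r_C = 0.735.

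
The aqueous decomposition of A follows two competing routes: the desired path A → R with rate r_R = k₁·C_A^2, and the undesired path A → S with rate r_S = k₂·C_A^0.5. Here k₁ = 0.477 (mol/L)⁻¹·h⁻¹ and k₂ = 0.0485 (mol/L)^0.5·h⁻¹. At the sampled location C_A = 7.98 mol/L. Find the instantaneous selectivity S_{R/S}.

S_{R/S} = r_R/r_S = (k₁·C_A^2)/(k₂·C_A^0.5) = (k₁/k₂)·C_A^1.5.
= (0.477×7.980^2) / (0.0485×7.980^0.5) = 30.38/0.1370 = 222.

222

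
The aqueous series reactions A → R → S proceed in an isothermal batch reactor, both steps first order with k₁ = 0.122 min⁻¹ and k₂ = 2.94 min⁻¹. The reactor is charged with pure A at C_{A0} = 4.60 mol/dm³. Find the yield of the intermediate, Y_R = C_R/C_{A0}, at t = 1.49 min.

The intermediate concentration in a first-order A→B→C sequence is C_R = k₁C_{A0}(e^(−k₁t) − e^(−k₂t))/(k₂−k₁).
e^(−k₁t) = e^(−0.122×1.49) = e^(−0.1818) = 0.8338; e^(−k₂t) = e^(−4.381) = 0.01252.
C_R = 0.122×4.60/(2.94−0.122) × (0.8338−0.01252) = 0.1991×0.8213 = 0.1636 mol/dm³.
Y_R = C_R/C_{A0} = 0.1636/4.60 = 0.0356.

0.0356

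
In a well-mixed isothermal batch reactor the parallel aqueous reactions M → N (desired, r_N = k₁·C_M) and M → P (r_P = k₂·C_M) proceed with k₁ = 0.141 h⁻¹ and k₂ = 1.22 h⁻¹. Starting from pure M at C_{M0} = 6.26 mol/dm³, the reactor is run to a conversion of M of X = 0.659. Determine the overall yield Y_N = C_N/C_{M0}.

0.0683

C_M = C_{M0}(1−X) = 2.135 mol/dm³.
Both paths are first order in M, so the instantaneous fraction to N is constant: dC_N/d(−C_M) = k₁/(k₁+k₂) = 0.1036.
C_N = 0.1036·(C_{M0}−C_M) = 0.1036×4.125 = 0.427 mol/dm³.
Y_N = C_N/C_{M0} = 0.4274/6.26 = 0.0683.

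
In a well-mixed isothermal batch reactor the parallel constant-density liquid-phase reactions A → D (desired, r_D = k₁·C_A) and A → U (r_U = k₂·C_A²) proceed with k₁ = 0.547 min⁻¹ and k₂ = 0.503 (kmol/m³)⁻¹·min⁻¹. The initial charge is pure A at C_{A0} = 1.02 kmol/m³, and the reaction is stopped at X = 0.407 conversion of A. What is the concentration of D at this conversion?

0.239 kmol/m³

C_A = C_{A0}(1−X) = 0.6049 kmol/m³.
Along a PFR/batch, dC_D/dC_A = −r_D/(r_D+r_U) = −k₁/(k₁+k₂·C_A).
Integrating from C_{A0} to C_A: C_D = (0.547/0.503)·ln[(0.547+0.503·1.02)/(0.547+0.503·0.605)] = 1.087·ln(1.060/0.8512) = 0.2386 kmol/m³.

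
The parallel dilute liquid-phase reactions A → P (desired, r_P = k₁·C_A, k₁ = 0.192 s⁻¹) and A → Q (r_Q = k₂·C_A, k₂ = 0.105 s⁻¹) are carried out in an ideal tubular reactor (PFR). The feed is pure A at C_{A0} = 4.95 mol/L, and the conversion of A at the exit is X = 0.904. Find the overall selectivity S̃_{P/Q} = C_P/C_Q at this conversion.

1.83

C_A = C_{A0}(1−X) = 0.4752 mol/L.
Both paths are first order in A, so the instantaneous fraction to P is constant: dC_P/d(−C_A) = k₁/(k₁+k₂) = 0.6465.
C_P = 0.6465·(C_{A0}−C_A) = 0.6465×4.475 = 2.89 mol/L.
C_Q = (C_{A0}−C_A)−C_P = 1.582 mol/L; S̃_{P/Q} = 2.893/1.582 = 1.83.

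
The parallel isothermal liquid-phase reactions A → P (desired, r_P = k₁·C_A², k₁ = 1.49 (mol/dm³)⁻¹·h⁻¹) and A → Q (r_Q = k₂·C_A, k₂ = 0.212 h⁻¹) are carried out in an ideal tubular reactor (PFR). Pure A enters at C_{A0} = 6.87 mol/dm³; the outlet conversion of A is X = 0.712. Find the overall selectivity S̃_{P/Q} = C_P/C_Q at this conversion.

27.7

C_A = C_{A0}(1−X) = 1.979 mol/dm³.
Along a PFR/batch, dC_Q/dC_A = −r_Q/(r_P+r_Q) = −k₂/(k₂+k₁·C_A).
Integrating from C_{A0} to C_A: C_Q = (0.212/1.49)·ln[(0.212+1.49·6.87)/(0.212+1.49·1.98)] = 0.1423·ln(10.45/3.160) = 0.1701 mol/dm³.
Then C_P = (C_{A0}−C_A) − C_Q = 4.891 − 0.1701 = 4.721 mol/dm³.
S̃_{P/Q} = C_P/C_Q = 4.721/0.1701 = 27.7.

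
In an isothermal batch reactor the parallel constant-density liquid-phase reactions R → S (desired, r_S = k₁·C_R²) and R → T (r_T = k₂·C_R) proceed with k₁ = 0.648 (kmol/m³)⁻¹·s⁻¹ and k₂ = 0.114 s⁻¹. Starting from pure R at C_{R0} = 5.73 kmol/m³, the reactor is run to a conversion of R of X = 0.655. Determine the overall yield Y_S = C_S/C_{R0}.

0.624

C_R = C_{R0}(1−X) = 1.977 kmol/m³.
Along a PFR/batch, dC_T/dC_R = −r_T/(r_S+r_T) = −k₂/(k₂+k₁·C_R).
Integrating from C_{R0} to C_R: C_T = (0.114/0.648)·ln[(0.114+0.648·5.73)/(0.114+0.648·1.98)] = 0.1759·ln(3.827/1.395) = 0.1775 kmol/m³.
Then C_S = (C_{R0}−C_R) − C_T = 3.753 − 0.1775 = 3.576 kmol/m³.
Y_S = C_S/C_{R0} = 3.576/5.73 = 0.624.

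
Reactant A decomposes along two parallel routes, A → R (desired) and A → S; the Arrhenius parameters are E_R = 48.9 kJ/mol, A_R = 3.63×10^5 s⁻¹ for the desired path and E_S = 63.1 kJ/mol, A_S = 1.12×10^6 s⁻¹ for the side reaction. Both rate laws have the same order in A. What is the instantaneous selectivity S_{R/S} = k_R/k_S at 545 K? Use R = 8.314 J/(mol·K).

7.44

k_R/k_S = (A_R/A_S)·exp[−(E_R−E_S)/(RT)] = (A_R/A_S)·exp[(E_S−E_R)/(RT)].
(E_S−E_R)/(RT) = (63.1−48.9)×10³/(8.314×545) = 14200/4531 = 3.134.
k_R/k_S = (3.63×10^5/1.12×10^6)·exp(3.134) = 0.3241 × 22.96 = 7.44.
Since E_R < E_S, lowering the temperature improves selectivity toward R.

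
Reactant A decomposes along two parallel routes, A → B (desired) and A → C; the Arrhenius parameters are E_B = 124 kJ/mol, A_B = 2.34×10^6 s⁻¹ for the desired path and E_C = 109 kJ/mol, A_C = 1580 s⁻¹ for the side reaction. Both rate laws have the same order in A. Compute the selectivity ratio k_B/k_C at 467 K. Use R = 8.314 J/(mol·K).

k_B/k_C = (A_B/A_C)·exp[−(E_B−E_C)/(RT)] = (A_B/A_C)·exp[(E_C−E_B)/(RT)].
(E_C−E_B)/(RT) = (109−124)×10³/(8.314×467) = -15000/3883 = -3.863.
k_B/k_C = (2.34×10^6/1580)·exp(-3.863) = 1481 × 0.02100 = 31.1.
Since E_B > E_C, raising the temperature improves selectivity toward B.

31.1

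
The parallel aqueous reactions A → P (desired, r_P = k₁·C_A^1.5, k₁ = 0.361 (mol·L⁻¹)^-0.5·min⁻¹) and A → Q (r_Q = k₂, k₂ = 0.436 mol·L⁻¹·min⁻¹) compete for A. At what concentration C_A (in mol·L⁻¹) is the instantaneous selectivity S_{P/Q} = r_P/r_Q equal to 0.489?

0.704 mol·L⁻¹

S_{P/Q} = (k₁/k₂)·C_A^1.5 ⇒ C_A = (S·k₂/k₁)^(1/1.5).
= (0.489×0.436/0.361)^(0.6667) = (0.5906)^(0.6667) = 0.704 mol·L⁻¹.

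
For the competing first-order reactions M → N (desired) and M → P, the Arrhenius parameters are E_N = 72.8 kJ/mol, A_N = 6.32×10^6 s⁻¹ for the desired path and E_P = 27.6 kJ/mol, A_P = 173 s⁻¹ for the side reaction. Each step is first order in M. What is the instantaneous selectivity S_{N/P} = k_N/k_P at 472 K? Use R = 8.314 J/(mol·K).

k_N/k_P = (A_N/A_P)·exp[−(E_N−E_P)/(RT)] = (A_N/A_P)·exp[(E_P−E_N)/(RT)].
(E_P−E_N)/(RT) = (27.6−72.8)×10³/(8.314×472) = -45200/3924 = -11.52.
k_N/k_P = (6.32×10^6/173)·exp(-11.52) = 36532 × 9.947×10^-6 = 0.363.

0.363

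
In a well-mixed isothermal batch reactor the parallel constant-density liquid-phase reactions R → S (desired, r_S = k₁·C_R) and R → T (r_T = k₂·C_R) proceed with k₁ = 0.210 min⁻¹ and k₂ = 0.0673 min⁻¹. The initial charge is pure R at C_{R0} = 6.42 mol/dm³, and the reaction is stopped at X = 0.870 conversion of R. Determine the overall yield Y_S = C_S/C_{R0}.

0.659

C_R = C_{R0}(1−X) = 0.8346 mol/dm³.
Both paths are first order in R, so the instantaneous fraction to S is constant: dC_S/d(−C_R) = k₁/(k₁+k₂) = 0.7573.
C_S = 0.7573·(C_{R0}−C_R) = 0.7573×5.585 = 4.23 mol/dm³.
Y_S = C_S/C_{R0} = 4.230/6.42 = 0.659.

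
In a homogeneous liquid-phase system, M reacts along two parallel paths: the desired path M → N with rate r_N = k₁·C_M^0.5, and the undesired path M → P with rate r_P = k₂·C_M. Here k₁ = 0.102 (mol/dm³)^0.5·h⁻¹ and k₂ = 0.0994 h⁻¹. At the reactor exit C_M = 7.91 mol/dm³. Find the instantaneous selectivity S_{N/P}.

S_{N/P} = r_N/r_P = (k₁·C_M^0.5)/(k₂·C_M) = (k₁/k₂)·C_M^-0.5.
= (0.102×7.910^0.5) / (0.0994×7.910) = 0.2869/0.7863 = 0.365.
The undesired path is higher order in M, so low C_M (CSTR or dilute feed) favours N.

0.365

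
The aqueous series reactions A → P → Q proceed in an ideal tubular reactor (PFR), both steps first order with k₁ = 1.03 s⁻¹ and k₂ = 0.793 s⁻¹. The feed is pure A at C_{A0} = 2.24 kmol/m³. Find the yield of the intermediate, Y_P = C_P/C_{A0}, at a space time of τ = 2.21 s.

For first-order series with pure A initially, C_P(τ) = k₁C_{A0}/(k₂−k₁)·(e^(−k₁τ) − e^(−k₂τ)).
e^(−k₁τ) = e^(−1.03×2.21) = e^(−2.276) = 0.1027; e^(−k₂τ) = e^(−1.753) = 0.1733.
C_P = 1.03×2.24/(0.793−1.03) × (0.1027−0.1733) = (-9.735)×(-0.07067) = 0.6880 kmol/m³.
Y_P = C_P/C_{A0} = 0.6880/2.24 = 0.307.

0.307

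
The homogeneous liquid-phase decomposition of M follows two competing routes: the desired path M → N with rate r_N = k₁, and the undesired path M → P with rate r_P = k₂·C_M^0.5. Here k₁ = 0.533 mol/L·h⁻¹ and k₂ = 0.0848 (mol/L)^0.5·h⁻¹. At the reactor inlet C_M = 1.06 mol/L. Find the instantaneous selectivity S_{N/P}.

6.10

S_{N/P} = r_N/r_P = (k₁)/(k₂·C_M^0.5) = (k₁/k₂)·C_M^-0.5.
= (0.533) / (0.0848×1.060^0.5) = 0.5330/0.08731 = 6.10.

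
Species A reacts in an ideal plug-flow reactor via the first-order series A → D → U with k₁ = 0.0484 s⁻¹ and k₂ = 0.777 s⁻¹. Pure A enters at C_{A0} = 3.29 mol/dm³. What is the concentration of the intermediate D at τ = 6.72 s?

0.157 mol/dm³

For first-order series with pure A initially, C_D(τ) = k₁C_{A0}/(k₂−k₁)·(e^(−k₁τ) − e^(−k₂τ)).
e^(−k₁τ) = e^(−0.0484×6.72) = e^(−0.3252) = 0.7223; e^(−k₂τ) = e^(−5.221) = 0.005400.
C_D = 0.0484×3.29/(0.777−0.0484) × (0.7223−0.005400) = 0.2186×0.7169 = 0.1567 mol/dm³.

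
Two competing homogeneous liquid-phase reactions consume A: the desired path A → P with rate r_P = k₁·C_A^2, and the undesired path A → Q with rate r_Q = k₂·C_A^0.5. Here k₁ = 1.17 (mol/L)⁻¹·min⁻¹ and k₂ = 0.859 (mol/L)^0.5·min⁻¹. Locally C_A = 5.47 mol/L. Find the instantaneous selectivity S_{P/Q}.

17.4

S_{P/Q} = r_P/r_Q = (k₁·C_A^2)/(k₂·C_A^0.5) = (k₁/k₂)·C_A^1.5.
= (1.17×5.470^2) / (0.859×5.470^0.5) = 35.01/2.009 = 17.4.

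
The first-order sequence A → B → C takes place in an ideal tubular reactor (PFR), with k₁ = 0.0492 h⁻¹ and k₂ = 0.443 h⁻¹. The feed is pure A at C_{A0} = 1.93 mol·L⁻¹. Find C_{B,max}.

0.163 mol·L⁻¹

At the optimum, C_{B,max}/C_{A0} = (k₁/k₂)^[k₂/(k₂−k₁)].
= (0.0492/0.443)^(0.443/(0.443−0.0492)) = (0.1111)^(1.125) = 0.08440.
C_{B,max} = 0.08440×1.93 = 0.163 mol·L⁻¹.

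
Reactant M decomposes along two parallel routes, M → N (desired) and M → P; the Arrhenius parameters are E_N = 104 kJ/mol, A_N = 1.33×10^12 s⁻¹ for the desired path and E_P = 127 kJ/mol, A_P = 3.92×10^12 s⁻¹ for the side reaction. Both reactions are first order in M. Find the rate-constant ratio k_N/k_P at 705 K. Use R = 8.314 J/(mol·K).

17.2

k_N/k_P = (A_N/A_P)·exp[−(E_N−E_P)/(RT)] = (A_N/A_P)·exp[(E_P−E_N)/(RT)].
(E_P−E_N)/(RT) = (127−104)×10³/(8.314×705) = 23000/5861 = 3.924.
k_N/k_P = (1.33×10^12/3.92×10^12)·exp(3.924) = 0.3393 × 50.60 = 17.2.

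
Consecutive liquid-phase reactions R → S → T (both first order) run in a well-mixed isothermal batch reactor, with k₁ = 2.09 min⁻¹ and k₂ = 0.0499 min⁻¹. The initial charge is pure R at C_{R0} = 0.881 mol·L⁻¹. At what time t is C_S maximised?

1.83 min

The intermediate peaks when r₁ = r₂, i.e. k₁e^(−k₁t) = k₂e^(−k₂t), giving t_opt = ln(k₂/k₁)/(k₂−k₁).
= ln(0.0499/2.09)/(0.0499−2.09) = ln(0.02388)/-2.040 = -3.735/-2.040 = 1.83 min.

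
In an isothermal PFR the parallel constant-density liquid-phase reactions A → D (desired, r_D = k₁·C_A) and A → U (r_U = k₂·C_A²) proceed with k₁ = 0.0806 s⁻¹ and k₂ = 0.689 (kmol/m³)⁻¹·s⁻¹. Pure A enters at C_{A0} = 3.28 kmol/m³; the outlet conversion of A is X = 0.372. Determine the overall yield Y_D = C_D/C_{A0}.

0.0159

C_A = C_{A0}(1−X) = 2.060 kmol/m³.
Along a PFR/batch, dC_D/dC_A = −r_D/(r_D+r_U) = −k₁/(k₁+k₂·C_A).
Integrating from C_{A0} to C_A: C_D = (0.0806/0.689)·ln[(0.0806+0.689·3.28)/(0.0806+0.689·2.06)] = 0.1170·ln(2.341/1.500) = 0.05206 kmol/m³.
Y_D = C_D/C_{A0} = 0.05206/3.28 = 0.0159.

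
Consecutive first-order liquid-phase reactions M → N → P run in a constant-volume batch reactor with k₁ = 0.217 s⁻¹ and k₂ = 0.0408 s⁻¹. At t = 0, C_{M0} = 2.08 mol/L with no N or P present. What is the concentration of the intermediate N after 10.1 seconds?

1.41 mol/L

Solving the coupled first-order balances gives C_N(t) = [k₁/(k₂−k₁)]·C_{M0}·(e^(−k₁t) − e^(−k₂t)).
e^(−k₁t) = e^(−0.217×10.1) = e^(−2.192) = 0.1117; e^(−k₂t) = e^(−0.4121) = 0.6623.
C_N = 0.217×2.08/(0.0408−0.217) × (0.1117−0.6623) = (-2.562)×(-0.5505) = 1.410 mol/L.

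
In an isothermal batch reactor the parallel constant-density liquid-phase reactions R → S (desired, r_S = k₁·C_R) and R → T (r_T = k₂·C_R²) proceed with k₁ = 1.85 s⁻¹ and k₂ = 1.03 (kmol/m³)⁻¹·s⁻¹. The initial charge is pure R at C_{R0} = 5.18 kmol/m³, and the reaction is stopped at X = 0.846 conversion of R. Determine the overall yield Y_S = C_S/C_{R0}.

C_R = C_{R0}(1−X) = 0.7977 kmol/m³.
Along a PFR/batch, dC_S/dC_R = −r_S/(r_S+r_T) = −k₁/(k₁+k₂·C_R).
Integrating from C_{R0} to C_R: C_S = (1.85/1.03)·ln[(1.85+1.03·5.18)/(1.85+1.03·0.798)] = 1.796·ln(7.185/2.672) = 1.777 kmol/m³.
Y_S = C_S/C_{R0} = 1.777/5.18 = 0.343.

0.343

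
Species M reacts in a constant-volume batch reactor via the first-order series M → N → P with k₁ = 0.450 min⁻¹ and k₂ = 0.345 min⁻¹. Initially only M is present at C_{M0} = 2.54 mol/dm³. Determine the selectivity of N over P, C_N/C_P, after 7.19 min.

0.247

The intermediate concentration in a first-order A→B→C sequence is C_N = k₁C_{M0}(e^(−k₁t) − e^(−k₂t))/(k₂−k₁).
e^(−k₁t) = e^(−0.450×7.19) = e^(−3.236) = 0.03934; e^(−k₂t) = e^(−2.481) = 0.08370.
C_N = 0.450×2.54/(0.345−0.450) × (0.03934−0.08370) = (-10.89)×(-0.04436) = 0.4829 mol/dm³.
C_M = C_{M0}e^(−k₁t) = 0.09992 mol/dm³, so C_P = C_{M0}−C_M−C_N = 1.957 mol/dm³; C_N/C_P = 0.247.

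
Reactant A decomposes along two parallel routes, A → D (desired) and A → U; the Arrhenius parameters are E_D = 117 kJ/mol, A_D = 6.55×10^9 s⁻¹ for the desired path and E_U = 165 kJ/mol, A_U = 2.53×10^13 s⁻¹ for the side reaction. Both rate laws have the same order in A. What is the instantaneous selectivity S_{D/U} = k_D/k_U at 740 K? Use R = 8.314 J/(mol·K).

k_D/k_U = (A_D/A_U)·exp[−(E_D−E_U)/(RT)] = (A_D/A_U)·exp[(E_U−E_D)/(RT)].
(E_U−E_D)/(RT) = (165−117)×10³/(8.314×740) = 48000/6152 = 7.802.
k_D/k_U = (6.55×10^9/2.53×10^13)·exp(7.802) = 2.589×10^-4 × 2445 = 0.633.
Since E_D < E_U, lowering the temperature improves selectivity toward D.

0.633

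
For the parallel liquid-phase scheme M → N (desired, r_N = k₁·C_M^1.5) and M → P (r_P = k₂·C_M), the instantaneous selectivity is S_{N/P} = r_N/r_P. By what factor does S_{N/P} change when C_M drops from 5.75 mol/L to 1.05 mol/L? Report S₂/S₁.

S_{N/P} = (k₁/k₂)·C_M^0.5, so S₂/S₁ = (C_{M,2}/C_{M,1})^0.5.
= (1.05/5.75)^0.5 = (0.1826)^0.5 = 0.427.

0.427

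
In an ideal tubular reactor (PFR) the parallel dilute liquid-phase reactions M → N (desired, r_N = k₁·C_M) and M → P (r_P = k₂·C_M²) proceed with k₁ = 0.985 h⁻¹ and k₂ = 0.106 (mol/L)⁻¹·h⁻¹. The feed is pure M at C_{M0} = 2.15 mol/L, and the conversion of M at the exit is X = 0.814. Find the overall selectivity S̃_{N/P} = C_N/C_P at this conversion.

7.43

C_M = C_{M0}(1−X) = 0.3999 mol/L.
Along a PFR/batch, dC_N/dC_M = −r_N/(r_N+r_P) = −k₁/(k₁+k₂·C_M).
Integrating from C_{M0} to C_M: C_N = (0.985/0.106)·ln[(0.985+0.106·2.15)/(0.985+0.106·0.400)] = 9.292·ln(1.213/1.027) = 1.542 mol/L.
C_P = (C_{M0}−C_M)−C_N = 0.2076 mol/L; S̃_{N/P} = 1.542/0.2076 = 7.43.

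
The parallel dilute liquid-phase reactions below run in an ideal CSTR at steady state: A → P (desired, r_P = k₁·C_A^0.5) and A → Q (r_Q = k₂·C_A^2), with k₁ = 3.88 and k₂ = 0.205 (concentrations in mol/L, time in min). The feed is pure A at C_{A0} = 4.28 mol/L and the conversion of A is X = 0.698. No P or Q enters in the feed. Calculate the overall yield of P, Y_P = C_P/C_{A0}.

0.648

Exit C_A = C_{A0}(1−X) = 4.28×0.302 = 1.293 mol/L.
A CSTR operates uniformly at the exit composition, giving r_P = 4.411 and r_Q = 0.3425 (each k·C_A^n at C_A = 1.293).
Fraction of consumed A going to P: r_P/(r_P+r_Q) = 0.9280.
C_P = 0.9280·C_{A0}·X = 0.9280×4.28×0.698 = 2.77 mol/L; Y_P = C_P/C_{A0} = 0.648.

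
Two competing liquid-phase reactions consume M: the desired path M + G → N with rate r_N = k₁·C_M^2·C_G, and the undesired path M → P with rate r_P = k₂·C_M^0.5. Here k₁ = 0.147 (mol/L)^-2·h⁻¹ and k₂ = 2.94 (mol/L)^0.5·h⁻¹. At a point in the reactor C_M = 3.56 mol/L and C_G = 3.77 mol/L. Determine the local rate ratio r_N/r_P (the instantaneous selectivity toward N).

1.27

S_{N/P} = r_N/r_P = (k₁·C_M^2·C_G)/(k₂·C_M^0.5) = (k₁/k₂)·C_M^1.5·C_G.
= (0.147×3.560^2×3.770) / (2.94×3.560^0.5) = 7.024/5.547 = 1.27.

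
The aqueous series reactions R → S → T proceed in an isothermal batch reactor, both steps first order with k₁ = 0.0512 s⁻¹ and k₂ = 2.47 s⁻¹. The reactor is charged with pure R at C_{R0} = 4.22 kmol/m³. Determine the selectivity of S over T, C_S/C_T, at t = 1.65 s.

For first-order series with pure R initially, C_S(t) = k₁C_{R0}/(k₂−k₁)·(e^(−k₁t) − e^(−k₂t)).
e^(−k₁t) = e^(−0.0512×1.65) = e^(−0.08448) = 0.9190; e^(−k₂t) = e^(−4.075) = 0.01698.
C_S = 0.0512×4.22/(2.47−0.0512) × (0.9190−0.01698) = 0.08933×0.9020 = 0.08057 kmol/m³.
C_R = C_{R0}e^(−k₁t) = 3.878 kmol/m³, so C_T = C_{R0}−C_R−C_S = 0.2613 kmol/m³; C_S/C_T = 0.308.

0.308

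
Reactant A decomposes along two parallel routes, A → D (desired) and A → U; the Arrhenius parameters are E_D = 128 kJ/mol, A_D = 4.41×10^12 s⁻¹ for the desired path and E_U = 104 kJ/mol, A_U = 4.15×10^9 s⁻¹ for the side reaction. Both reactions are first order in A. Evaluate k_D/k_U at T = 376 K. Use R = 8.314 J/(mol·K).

0.492

With equal orders, S_{D/U} = k_D/k_U = (A_D/A_U)·exp[(E_U−E_D)/(RT)].
(E_U−E_D)/(RT) = (104−128)×10³/(8.314×376) = -24000/3126 = -7.677.
k_D/k_U = (4.41×10^12/4.15×10^9)·exp(-7.677) = 1063 × 4.632×10^-4 = 0.492.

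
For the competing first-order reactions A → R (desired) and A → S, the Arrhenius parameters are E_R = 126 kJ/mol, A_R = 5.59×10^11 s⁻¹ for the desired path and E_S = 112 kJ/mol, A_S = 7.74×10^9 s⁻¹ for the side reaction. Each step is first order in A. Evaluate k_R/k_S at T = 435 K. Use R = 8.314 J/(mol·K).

k_R/k_S = (A_R/A_S)·exp[−(E_R−E_S)/(RT)] = (A_R/A_S)·exp[(E_S−E_R)/(RT)].
(E_S−E_R)/(RT) = (112−126)×10³/(8.314×435) = -14000/3617 = -3.871.
k_R/k_S = (5.59×10^11/7.74×10^9)·exp(-3.871) = 72.22 × 0.02084 = 1.50.
Since E_R > E_S, raising the temperature improves selectivity toward R.

1.50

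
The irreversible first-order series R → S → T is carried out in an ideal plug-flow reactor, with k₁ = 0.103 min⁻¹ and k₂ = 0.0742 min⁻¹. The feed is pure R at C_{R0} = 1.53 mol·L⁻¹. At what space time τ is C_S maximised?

Setting dC_S/dτ = 0 gives τ_opt = ln(k₂/k₁)/(k₂−k₁).
= ln(0.0742/0.103)/(0.0742−0.103) = ln(0.7204)/-0.02880 = -0.3280/-0.02880 = 11.4 min.

11.4 min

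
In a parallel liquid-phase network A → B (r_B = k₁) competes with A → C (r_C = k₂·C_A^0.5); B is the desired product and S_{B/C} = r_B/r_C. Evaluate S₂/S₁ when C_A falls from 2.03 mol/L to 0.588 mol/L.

1.86

S_{B/C} = (k₁/k₂)·C_A^-0.5, so S₂/S₁ = (C_{A,2}/C_{A,1})^-0.5.
= (0.588/2.03)^(-0.5) = (0.2897)^(-0.5) = 1.86.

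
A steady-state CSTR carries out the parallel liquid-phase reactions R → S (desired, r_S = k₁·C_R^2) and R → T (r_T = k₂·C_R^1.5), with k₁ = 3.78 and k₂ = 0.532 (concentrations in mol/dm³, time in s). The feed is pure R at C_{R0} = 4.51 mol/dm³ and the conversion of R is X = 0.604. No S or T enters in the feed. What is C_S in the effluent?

Exit C_R = C_{R0}(1−X) = 4.51×0.396 = 1.786 mol/dm³.
A CSTR operates uniformly at the exit composition, giving r_S = 12.06 and r_T = 1.270 (each k·C_R^n at C_R = 1.786).
Fraction of consumed R going to S: r_S/(r_S+r_T) = 0.9047.
C_S = 0.9047·C_{R0}·X = 0.9047×4.51×0.604 = 2.46 mol/dm³.

2.46 mol/dm³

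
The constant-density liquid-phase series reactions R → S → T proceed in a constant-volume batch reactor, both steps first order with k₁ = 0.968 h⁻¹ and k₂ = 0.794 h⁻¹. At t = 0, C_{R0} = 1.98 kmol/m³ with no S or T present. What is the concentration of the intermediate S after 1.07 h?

For first-order series with pure R initially, C_S(t) = k₁C_{R0}/(k₂−k₁)·(e^(−k₁t) − e^(−k₂t)).
e^(−k₁t) = e^(−0.968×1.07) = e^(−1.036) = 0.3550; e^(−k₂t) = e^(−0.8496) = 0.4276.
C_S = 0.968×1.98/(0.794−0.968) × (0.3550−0.4276) = (-11.02)×(-0.07264) = 0.8001 kmol/m³.

0.800 kmol/m³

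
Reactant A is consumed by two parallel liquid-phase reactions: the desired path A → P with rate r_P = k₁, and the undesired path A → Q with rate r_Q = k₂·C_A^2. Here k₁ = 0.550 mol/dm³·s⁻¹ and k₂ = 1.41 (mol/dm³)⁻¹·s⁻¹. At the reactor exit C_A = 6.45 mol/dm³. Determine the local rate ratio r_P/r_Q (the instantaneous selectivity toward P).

S_{P/Q} = r_P/r_Q = (k₁)/(k₂·C_A^2) = (k₁/k₂)·C_A^-2.
= (0.550) / (1.41×6.450^2) = 0.5500/58.66 = 0.00938.

0.00938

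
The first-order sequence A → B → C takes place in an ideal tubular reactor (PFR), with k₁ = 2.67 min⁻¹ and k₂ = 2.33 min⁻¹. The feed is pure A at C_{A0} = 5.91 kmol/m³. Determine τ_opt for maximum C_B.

0.401 min

Setting dC_B/dτ = 0 gives τ_opt = ln(k₂/k₁)/(k₂−k₁).
= ln(2.33/2.67)/(2.33−2.67) = ln(0.8727)/-0.3400 = -0.1362/-0.3400 = 0.401 min.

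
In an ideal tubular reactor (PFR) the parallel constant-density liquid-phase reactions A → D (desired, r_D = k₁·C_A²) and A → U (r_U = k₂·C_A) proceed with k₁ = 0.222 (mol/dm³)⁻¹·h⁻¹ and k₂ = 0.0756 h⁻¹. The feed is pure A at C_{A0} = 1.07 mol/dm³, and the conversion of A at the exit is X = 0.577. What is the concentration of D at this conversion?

C_A = C_{A0}(1−X) = 0.4526 mol/dm³.
Along a PFR/batch, dC_U/dC_A = −r_U/(r_D+r_U) = −k₂/(k₂+k₁·C_A).
Integrating from C_{A0} to C_A: C_U = (0.0756/0.222)·ln[(0.0756+0.222·1.07)/(0.0756+0.222·0.453)] = 0.3405·ln(0.3131/0.1761) = 0.1961 mol/dm³.
Then C_D = (C_{A0}−C_A) − C_U = 0.6174 − 0.1961 = 0.4213 mol/dm³.

0.421 mol/dm³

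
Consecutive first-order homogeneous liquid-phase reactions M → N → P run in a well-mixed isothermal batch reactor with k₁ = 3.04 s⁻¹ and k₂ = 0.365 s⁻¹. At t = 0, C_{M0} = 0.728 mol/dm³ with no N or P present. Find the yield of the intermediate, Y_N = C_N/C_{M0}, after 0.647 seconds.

For first-order series with pure M initially, C_N(t) = k₁C_{M0}/(k₂−k₁)·(e^(−k₁t) − e^(−k₂t)).
e^(−k₁t) = e^(−3.04×0.647) = e^(−1.967) = 0.1399; e^(−k₂t) = e^(−0.2362) = 0.7897.
C_N = 3.04×0.728/(0.365−3.04) × (0.1399−0.7897) = (-0.8273)×(-0.6498) = 0.5376 mol/dm³.
Y_N = C_N/C_{M0} = 0.5376/0.728 = 0.738.

0.738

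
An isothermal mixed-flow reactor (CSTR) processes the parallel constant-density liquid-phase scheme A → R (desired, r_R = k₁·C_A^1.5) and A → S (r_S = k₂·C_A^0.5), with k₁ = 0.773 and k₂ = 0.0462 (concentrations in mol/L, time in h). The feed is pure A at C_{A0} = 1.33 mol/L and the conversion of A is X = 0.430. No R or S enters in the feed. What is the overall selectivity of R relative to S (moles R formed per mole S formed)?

Exit C_A = C_{A0}(1−X) = 1.33×0.570 = 0.7581 mol/L.
Rates in a CSTR are evaluated at the outlet concentration: r_R = 0.773×0.7581^1.5 = 0.5102, r_S = 0.0462×0.7581^0.5 = 0.04023.
Overall selectivity = C_R/C_S = r_Rτ/(r_Sτ) = r_R/r_S = 12.7.

12.7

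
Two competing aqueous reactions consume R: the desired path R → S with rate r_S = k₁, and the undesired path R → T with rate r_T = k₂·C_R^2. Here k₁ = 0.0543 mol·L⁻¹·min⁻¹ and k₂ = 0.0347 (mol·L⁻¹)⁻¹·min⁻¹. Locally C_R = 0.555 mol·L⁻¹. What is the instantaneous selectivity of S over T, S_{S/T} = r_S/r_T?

S_{S/T} = r_S/r_T = (k₁)/(k₂·C_R^2) = (k₁/k₂)·C_R^-2.
= (0.0543) / (0.0347×0.5550^2) = 0.05430/0.01069 = 5.08.
The undesired path is higher order in R, so low C_R (CSTR or dilute feed) favours S.

5.08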